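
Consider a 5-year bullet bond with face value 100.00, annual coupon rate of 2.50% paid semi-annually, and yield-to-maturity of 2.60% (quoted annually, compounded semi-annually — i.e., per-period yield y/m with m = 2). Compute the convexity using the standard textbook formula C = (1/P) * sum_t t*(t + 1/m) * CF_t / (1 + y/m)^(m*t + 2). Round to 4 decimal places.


Answer: Convexity = 24.8802

Derivation:
Coupon per period c = face * coupon_rate / m = 1.250000
Periods per year m = 2; per-period yield y/m = 0.013000
Number of cashflows N = 10
Cashflows (t years, CF_t, discount factor 1/(1+y/m)^(m*t), PV):
  t = 0.5000: CF_t = 1.250000, DF = 0.987167, PV = 1.233959
  t = 1.0000: CF_t = 1.250000, DF = 0.974498, PV = 1.218123
  t = 1.5000: CF_t = 1.250000, DF = 0.961992, PV = 1.202491
  t = 2.0000: CF_t = 1.250000, DF = 0.949647, PV = 1.187059
  t = 2.5000: CF_t = 1.250000, DF = 0.937460, PV = 1.171825
  t = 3.0000: CF_t = 1.250000, DF = 0.925429, PV = 1.156787
  t = 3.5000: CF_t = 1.250000, DF = 0.913553, PV = 1.141942
  t = 4.0000: CF_t = 1.250000, DF = 0.901829, PV = 1.127287
  t = 4.5000: CF_t = 1.250000, DF = 0.890256, PV = 1.112820
  t = 5.0000: CF_t = 101.250000, DF = 0.878831, PV = 88.981675
Price P = sum_t PV_t = 99.533967
Convexity numerator sum_t t*(t + 1/m) * CF_t / (1+y/m)^(m*t + 2):
  t = 0.5000: term = 0.601245
  t = 1.0000: term = 1.780588
  t = 1.5000: term = 3.515475
  t = 2.0000: term = 5.783934
  t = 2.5000: term = 8.564562
  t = 3.0000: term = 11.836512
  t = 3.5000: term = 15.579483
  t = 4.0000: term = 19.773706
  t = 4.5000: term = 24.399933
  t = 5.0000: term = 2384.593640
Convexity = (1/P) * sum = 2476.429079 / 99.533967 = 24.880241


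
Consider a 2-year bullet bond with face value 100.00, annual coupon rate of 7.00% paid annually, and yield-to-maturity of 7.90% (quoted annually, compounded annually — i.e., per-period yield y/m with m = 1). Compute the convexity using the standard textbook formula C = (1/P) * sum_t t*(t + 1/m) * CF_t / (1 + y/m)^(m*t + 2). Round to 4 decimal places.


Answer: Convexity = 4.9270

Derivation:
Coupon per period c = face * coupon_rate / m = 7.000000
Periods per year m = 1; per-period yield y/m = 0.079000
Number of cashflows N = 2
Cashflows (t years, CF_t, discount factor 1/(1+y/m)^(m*t), PV):
  t = 1.0000: CF_t = 7.000000, DF = 0.926784, PV = 6.487488
  t = 2.0000: CF_t = 107.000000, DF = 0.858929, PV = 91.905370
Price P = sum_t PV_t = 98.392859
Convexity numerator sum_t t*(t + 1/m) * CF_t / (1+y/m)^(m*t + 2):
  t = 1.0000: term = 11.144580
  t = 2.0000: term = 473.640956
Convexity = (1/P) * sum = 484.785536 / 98.392859 = 4.927040


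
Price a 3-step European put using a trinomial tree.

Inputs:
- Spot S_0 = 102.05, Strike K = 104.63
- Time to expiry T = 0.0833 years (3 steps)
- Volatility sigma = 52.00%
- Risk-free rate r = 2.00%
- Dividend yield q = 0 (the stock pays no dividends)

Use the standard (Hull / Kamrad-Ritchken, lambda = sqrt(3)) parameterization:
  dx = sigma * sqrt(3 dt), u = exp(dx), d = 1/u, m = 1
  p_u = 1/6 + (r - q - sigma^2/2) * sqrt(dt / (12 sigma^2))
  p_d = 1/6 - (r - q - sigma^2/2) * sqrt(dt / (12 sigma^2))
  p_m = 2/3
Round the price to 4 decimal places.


dt = T/N = 0.027767; dx = sigma*sqrt(3*dt) = 0.150081
u = exp(dx) = 1.161928; d = 1/u = 0.860638
p_u = 0.156010, p_m = 0.666667, p_d = 0.177323
Discount per step: exp(-r*dt) = 0.999445
Stock lattice S(k, j) with j the centered position index:
  k=0: S(0,+0) = 102.0500
  k=1: S(1,-1) = 87.8281; S(1,+0) = 102.0500; S(1,+1) = 118.5748
  k=2: S(2,-2) = 75.5882; S(2,-1) = 87.8281; S(2,+0) = 102.0500; S(2,+1) = 118.5748; S(2,+2) = 137.7754
  k=3: S(3,-3) = 65.0541; S(3,-2) = 75.5882; S(3,-1) = 87.8281; S(3,+0) = 102.0500; S(3,+1) = 118.5748; S(3,+2) = 137.7754; S(3,+3) = 160.0852
Terminal payoffs V(N, j) = max(K - S_T, 0):
  V(3,-3) = 39.575866; V(3,-2) = 29.041754; V(3,-1) = 16.801869; V(3,+0) = 2.580000; V(3,+1) = 0.000000; V(3,+2) = 0.000000; V(3,+3) = 0.000000
Backward induction: V(k, j) = exp(-r*dt) * [p_u * V(k+1, j+1) + p_m * V(k+1, j) + p_d * V(k+1, j-1)]
  V(2,-2) = exp(-r*dt) * [p_u*16.801869 + p_m*29.041754 + p_d*39.575866] = 28.984052
  V(2,-1) = exp(-r*dt) * [p_u*2.580000 + p_m*16.801869 + p_d*29.041754] = 16.744231
  V(2,+0) = exp(-r*dt) * [p_u*0.000000 + p_m*2.580000 + p_d*16.801869] = 4.696754
  V(2,+1) = exp(-r*dt) * [p_u*0.000000 + p_m*0.000000 + p_d*2.580000] = 0.457240
  V(2,+2) = exp(-r*dt) * [p_u*0.000000 + p_m*0.000000 + p_d*0.000000] = 0.000000
  V(1,-1) = exp(-r*dt) * [p_u*4.696754 + p_m*16.744231 + p_d*28.984052] = 17.025652
  V(1,+0) = exp(-r*dt) * [p_u*0.457240 + p_m*4.696754 + p_d*16.744231] = 6.168219
  V(1,+1) = exp(-r*dt) * [p_u*0.000000 + p_m*0.457240 + p_d*4.696754] = 1.137039
  V(0,+0) = exp(-r*dt) * [p_u*1.137039 + p_m*6.168219 + p_d*17.025652] = 7.304523

Answer: Price = V(0,0) = 7.3045


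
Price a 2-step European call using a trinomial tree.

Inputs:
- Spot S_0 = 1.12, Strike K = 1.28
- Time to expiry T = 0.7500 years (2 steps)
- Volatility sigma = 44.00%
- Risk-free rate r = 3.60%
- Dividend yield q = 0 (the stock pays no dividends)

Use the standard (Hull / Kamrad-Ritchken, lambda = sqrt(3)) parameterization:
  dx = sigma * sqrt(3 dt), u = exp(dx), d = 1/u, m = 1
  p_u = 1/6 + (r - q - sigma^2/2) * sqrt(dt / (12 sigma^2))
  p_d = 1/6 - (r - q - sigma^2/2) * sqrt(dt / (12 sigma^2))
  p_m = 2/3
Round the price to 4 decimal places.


dt = T/N = 0.375000; dx = sigma*sqrt(3*dt) = 0.466690
u = exp(dx) = 1.594708; d = 1/u = 0.627074
p_u = 0.142239, p_m = 0.666667, p_d = 0.191094
Discount per step: exp(-r*dt) = 0.986591
Stock lattice S(k, j) with j the centered position index:
  k=0: S(0,+0) = 1.1200
  k=1: S(1,-1) = 0.7023; S(1,+0) = 1.1200; S(1,+1) = 1.7861
  k=2: S(2,-2) = 0.4404; S(2,-1) = 0.7023; S(2,+0) = 1.1200; S(2,+1) = 1.7861; S(2,+2) = 2.8483
Terminal payoffs V(N, j) = max(S_T - K, 0):
  V(2,-2) = 0.000000; V(2,-1) = 0.000000; V(2,+0) = 0.000000; V(2,+1) = 0.506073; V(2,+2) = 1.568264
Backward induction: V(k, j) = exp(-r*dt) * [p_u * V(k+1, j+1) + p_m * V(k+1, j) + p_d * V(k+1, j-1)]
  V(1,-1) = exp(-r*dt) * [p_u*0.000000 + p_m*0.000000 + p_d*0.000000] = 0.000000
  V(1,+0) = exp(-r*dt) * [p_u*0.506073 + p_m*0.000000 + p_d*0.000000] = 0.071018
  V(1,+1) = exp(-r*dt) * [p_u*1.568264 + p_m*0.506073 + p_d*0.000000] = 0.552935
  V(0,+0) = exp(-r*dt) * [p_u*0.552935 + p_m*0.071018 + p_d*0.000000] = 0.124305

Answer: Price = V(0,0) = 0.1243


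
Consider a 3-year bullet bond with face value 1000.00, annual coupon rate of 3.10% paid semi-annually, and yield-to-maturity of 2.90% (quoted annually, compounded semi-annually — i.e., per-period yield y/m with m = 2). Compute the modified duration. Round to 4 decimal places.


Coupon per period c = face * coupon_rate / m = 15.500000
Periods per year m = 2; per-period yield y/m = 0.014500
Number of cashflows N = 6
Cashflows (t years, CF_t, discount factor 1/(1+y/m)^(m*t), PV):
  t = 0.5000: CF_t = 15.500000, DF = 0.985707, PV = 15.278462
  t = 1.0000: CF_t = 15.500000, DF = 0.971619, PV = 15.060091
  t = 1.5000: CF_t = 15.500000, DF = 0.957732, PV = 14.844841
  t = 2.0000: CF_t = 15.500000, DF = 0.944043, PV = 14.632667
  t = 2.5000: CF_t = 15.500000, DF = 0.930550, PV = 14.423526
  t = 3.0000: CF_t = 1015.500000, DF = 0.917250, PV = 931.467314
Price P = sum_t PV_t = 1005.706901
First compute Macaulay numerator sum_t t * PV_t:
  t * PV_t at t = 0.5000: 7.639231
  t * PV_t at t = 1.0000: 15.060091
  t * PV_t at t = 1.5000: 22.267261
  t * PV_t at t = 2.0000: 29.265334
  t * PV_t at t = 2.5000: 36.058815
  t * PV_t at t = 3.0000: 2794.401941
Macaulay duration D = 2904.692673 / 1005.706901 = 2.888210
Modified duration = D / (1 + y/m) = 2.888210 / (1 + 0.014500) = 2.846929

Answer: Modified duration = 2.8469


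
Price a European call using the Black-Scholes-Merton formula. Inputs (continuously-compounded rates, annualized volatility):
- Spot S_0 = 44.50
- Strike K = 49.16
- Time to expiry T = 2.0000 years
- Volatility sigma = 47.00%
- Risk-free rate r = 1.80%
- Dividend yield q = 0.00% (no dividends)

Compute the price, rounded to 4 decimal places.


d1 = (ln(S/K) + (r - q + 0.5*sigma^2) * T) / (sigma * sqrt(T)) = 0.23666850
d2 = d1 - sigma * sqrt(T) = -0.42801188
exp(-rT) = 0.96464029; exp(-qT) = 1.00000000
C = S_0 * exp(-qT) * N(d1) - K * exp(-rT) * N(d2)
N(d1) = 0.59354301; N(d2) = 0.33432124
C = 44.5000 * 1.00000000 * 0.59354301 - 49.1600 * 0.96464029 * 0.33432124 = 10.5586

Answer: Price = 10.5586


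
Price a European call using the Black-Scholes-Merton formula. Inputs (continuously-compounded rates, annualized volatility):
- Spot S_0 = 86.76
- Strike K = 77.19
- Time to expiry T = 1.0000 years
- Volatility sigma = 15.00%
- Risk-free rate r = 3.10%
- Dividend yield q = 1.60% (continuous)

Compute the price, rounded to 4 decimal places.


d1 = (ln(S/K) + (r - q + 0.5*sigma^2) * T) / (sigma * sqrt(T)) = 0.95417181
d2 = d1 - sigma * sqrt(T) = 0.80417181
exp(-rT) = 0.96947557; exp(-qT) = 0.98412732
C = S_0 * exp(-qT) * N(d1) - K * exp(-rT) * N(d2)
N(d1) = 0.83000166; N(d2) = 0.78935112
C = 86.7600 * 0.98412732 * 0.83000166 - 77.1900 * 0.96947557 * 0.78935112 = 11.7978

Answer: Price = 11.7978


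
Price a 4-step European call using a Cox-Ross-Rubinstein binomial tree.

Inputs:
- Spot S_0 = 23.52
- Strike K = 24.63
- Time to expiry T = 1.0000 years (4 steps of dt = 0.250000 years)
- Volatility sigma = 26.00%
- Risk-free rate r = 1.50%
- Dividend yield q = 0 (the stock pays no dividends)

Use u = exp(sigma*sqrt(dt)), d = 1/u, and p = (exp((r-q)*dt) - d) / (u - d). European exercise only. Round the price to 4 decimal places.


Answer: Price = V(0,0) = 2.1359

Derivation:
dt = T/N = 0.250000
u = exp(sigma*sqrt(dt)) = 1.138828; d = 1/u = 0.878095
p = (exp((r-q)*dt) - d) / (u - d) = 0.481955
Discount per step: exp(-r*dt) = 0.996257
Stock lattice S(k, i) with i counting down-moves:
  k=0: S(0,0) = 23.5200
  k=1: S(1,0) = 26.7852; S(1,1) = 20.6528
  k=2: S(2,0) = 30.5038; S(2,1) = 23.5200; S(2,2) = 18.1351
  k=3: S(3,0) = 34.7386; S(3,1) = 26.7852; S(3,2) = 20.6528; S(3,3) = 15.9244
  k=4: S(4,0) = 39.5613; S(4,1) = 30.5038; S(4,2) = 23.5200; S(4,3) = 18.1351; S(4,4) = 13.9831
Terminal payoffs V(N, i) = max(S_T - K, 0):
  V(4,0) = 14.931290; V(4,1) = 5.873796; V(4,2) = 0.000000; V(4,3) = 0.000000; V(4,4) = 0.000000
Backward induction: V(k, i) = exp(-r*dt) * [p * V(k+1, i) + (1-p) * V(k+1, i+1)].
  V(3,0) = exp(-r*dt) * [p*14.931290 + (1-p)*5.873796] = 10.200778
  V(3,1) = exp(-r*dt) * [p*5.873796 + (1-p)*0.000000] = 2.820310
  V(3,2) = exp(-r*dt) * [p*0.000000 + (1-p)*0.000000] = 0.000000
  V(3,3) = exp(-r*dt) * [p*0.000000 + (1-p)*0.000000] = 0.000000
  V(2,0) = exp(-r*dt) * [p*10.200778 + (1-p)*2.820310] = 6.353495
  V(2,1) = exp(-r*dt) * [p*2.820310 + (1-p)*0.000000] = 1.354176
  V(2,2) = exp(-r*dt) * [p*0.000000 + (1-p)*0.000000] = 0.000000
  V(1,0) = exp(-r*dt) * [p*6.353495 + (1-p)*1.354176] = 3.749537
  V(1,1) = exp(-r*dt) * [p*1.354176 + (1-p)*0.000000] = 0.650209
  V(0,0) = exp(-r*dt) * [p*3.749537 + (1-p)*0.650209] = 2.135921


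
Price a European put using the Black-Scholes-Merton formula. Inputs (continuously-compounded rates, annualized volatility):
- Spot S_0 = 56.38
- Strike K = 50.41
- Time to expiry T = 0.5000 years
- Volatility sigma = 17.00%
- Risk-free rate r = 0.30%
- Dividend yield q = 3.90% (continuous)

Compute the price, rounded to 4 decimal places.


d1 = (ln(S/K) + (r - q + 0.5*sigma^2) * T) / (sigma * sqrt(T)) = 0.84145638
d2 = d1 - sigma * sqrt(T) = 0.72124823
exp(-rT) = 0.99850112; exp(-qT) = 0.98068890
P = K * exp(-rT) * N(-d2) - S_0 * exp(-qT) * N(-d1)
N(-d1) = 0.20004615; N(-d2) = 0.23537840
P = 50.4100 * 0.99850112 * 0.23537840 - 56.3800 * 0.98068890 * 0.20004615 = 0.7868

Answer: Price = 0.7868


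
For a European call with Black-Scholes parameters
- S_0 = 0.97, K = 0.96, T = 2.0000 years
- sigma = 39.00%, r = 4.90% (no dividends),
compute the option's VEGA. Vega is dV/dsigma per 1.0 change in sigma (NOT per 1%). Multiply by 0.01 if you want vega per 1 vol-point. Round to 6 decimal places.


d1 = 0.4722435973; d2 = -0.0792996920
phi(d1) = 0.3568479348; exp(-qT) = 1.0000000000; exp(-rT) = 0.9066489038
Vega = S * exp(-qT) * phi(d1) * sqrt(T) = 0.9700 * 1.0000000000 * 0.3568479348 * 1.4142135624 = 0.489519

Answer: Vega = 0.489519


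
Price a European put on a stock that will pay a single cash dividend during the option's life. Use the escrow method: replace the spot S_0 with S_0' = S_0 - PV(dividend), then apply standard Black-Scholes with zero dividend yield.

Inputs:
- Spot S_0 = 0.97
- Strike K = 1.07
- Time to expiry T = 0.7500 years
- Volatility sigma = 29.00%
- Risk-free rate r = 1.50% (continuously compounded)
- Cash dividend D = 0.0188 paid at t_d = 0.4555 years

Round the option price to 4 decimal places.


Answer: Price = 0.1626

Derivation:
PV(D) = D * exp(-r * t_d) = 0.0188 * 0.99319079 = 0.01867199
S_0' = S_0 - PV(D) = 0.9700 - 0.01867199 = 0.95132801
d1 = (ln(S_0'/K) + (r + sigma^2/2)*T) / (sigma*sqrt(T)) = -0.29770374
d2 = d1 - sigma*sqrt(T) = -0.54885111
exp(-rT) = 0.98881304
N(-d1) = 0.61703536; N(-d2) = 0.70844618
P = K * exp(-rT) * N(-d2) - S_0' * N(-d1) = 1.0700 * 0.98881304 * 0.70844618 - 0.95132801 * 0.61703536 = 0.1626


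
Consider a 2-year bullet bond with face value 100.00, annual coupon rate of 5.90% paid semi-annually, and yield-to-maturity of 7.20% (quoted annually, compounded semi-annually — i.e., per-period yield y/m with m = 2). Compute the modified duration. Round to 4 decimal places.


Coupon per period c = face * coupon_rate / m = 2.950000
Periods per year m = 2; per-period yield y/m = 0.036000
Number of cashflows N = 4
Cashflows (t years, CF_t, discount factor 1/(1+y/m)^(m*t), PV):
  t = 0.5000: CF_t = 2.950000, DF = 0.965251, PV = 2.847490
  t = 1.0000: CF_t = 2.950000, DF = 0.931709, PV = 2.748543
  t = 1.5000: CF_t = 2.950000, DF = 0.899333, PV = 2.653034
  t = 2.0000: CF_t = 102.950000, DF = 0.868082, PV = 89.369089
Price P = sum_t PV_t = 97.618155
First compute Macaulay numerator sum_t t * PV_t:
  t * PV_t at t = 0.5000: 1.423745
  t * PV_t at t = 1.0000: 2.748543
  t * PV_t at t = 1.5000: 3.979550
  t * PV_t at t = 2.0000: 178.738177
Macaulay duration D = 186.890016 / 97.618155 = 1.914501
Modified duration = D / (1 + y/m) = 1.914501 / (1 + 0.036000) = 1.847974

Answer: Modified duration = 1.8480


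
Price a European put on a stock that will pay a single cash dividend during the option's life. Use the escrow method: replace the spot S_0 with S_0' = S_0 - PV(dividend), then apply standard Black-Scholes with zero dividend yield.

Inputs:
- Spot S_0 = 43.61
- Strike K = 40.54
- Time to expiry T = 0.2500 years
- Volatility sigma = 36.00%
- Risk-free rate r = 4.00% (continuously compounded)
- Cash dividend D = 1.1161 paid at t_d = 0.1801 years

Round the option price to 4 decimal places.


PV(D) = D * exp(-r * t_d) = 1.1161 * 0.99282189 = 1.10808851
S_0' = S_0 - PV(D) = 43.6100 - 1.10808851 = 42.50191149
d1 = (ln(S_0'/K) + (r + sigma^2/2)*T) / (sigma*sqrt(T)) = 0.40811061
d2 = d1 - sigma*sqrt(T) = 0.22811061
exp(-rT) = 0.99004983
N(-d1) = 0.34159623; N(-d2) = 0.40978013
P = K * exp(-rT) * N(-d2) - S_0' * N(-d1) = 40.5400 * 0.99004983 * 0.40978013 - 42.50191149 * 0.34159623 = 1.9287

Answer: Price = 1.9287


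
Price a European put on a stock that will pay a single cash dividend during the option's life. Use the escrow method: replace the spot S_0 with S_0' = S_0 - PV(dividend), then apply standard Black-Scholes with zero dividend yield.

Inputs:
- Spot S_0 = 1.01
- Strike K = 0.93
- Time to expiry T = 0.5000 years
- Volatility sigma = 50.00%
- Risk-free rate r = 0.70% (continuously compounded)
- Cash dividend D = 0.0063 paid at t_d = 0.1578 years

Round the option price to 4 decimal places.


PV(D) = D * exp(-r * t_d) = 0.0063 * 0.99889601 = 0.00629304
S_0' = S_0 - PV(D) = 1.0100 - 0.00629304 = 1.00370696
d1 = (ln(S_0'/K) + (r + sigma^2/2)*T) / (sigma*sqrt(T)) = 0.40240257
d2 = d1 - sigma*sqrt(T) = 0.04884918
exp(-rT) = 0.99650612
N(-d1) = 0.34369389; N(-d2) = 0.48051974
P = K * exp(-rT) * N(-d2) - S_0' * N(-d1) = 0.9300 * 0.99650612 * 0.48051974 - 1.00370696 * 0.34369389 = 0.1004

Answer: Price = 0.1004


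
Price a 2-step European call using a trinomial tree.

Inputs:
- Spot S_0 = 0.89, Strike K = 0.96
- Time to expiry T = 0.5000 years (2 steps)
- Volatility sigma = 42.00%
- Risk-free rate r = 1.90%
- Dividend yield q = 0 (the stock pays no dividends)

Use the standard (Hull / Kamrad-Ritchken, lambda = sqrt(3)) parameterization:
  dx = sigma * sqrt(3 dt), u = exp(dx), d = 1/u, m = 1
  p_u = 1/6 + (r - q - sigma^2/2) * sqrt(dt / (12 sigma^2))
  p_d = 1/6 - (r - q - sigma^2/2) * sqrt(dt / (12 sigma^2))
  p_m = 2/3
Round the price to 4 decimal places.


dt = T/N = 0.250000; dx = sigma*sqrt(3*dt) = 0.363731
u = exp(dx) = 1.438687; d = 1/u = 0.695078
p_u = 0.142885, p_m = 0.666667, p_d = 0.190448
Discount per step: exp(-r*dt) = 0.995261
Stock lattice S(k, j) with j the centered position index:
  k=0: S(0,+0) = 0.8900
  k=1: S(1,-1) = 0.6186; S(1,+0) = 0.8900; S(1,+1) = 1.2804
  k=2: S(2,-2) = 0.4300; S(2,-1) = 0.6186; S(2,+0) = 0.8900; S(2,+1) = 1.2804; S(2,+2) = 1.8421
Terminal payoffs V(N, j) = max(S_T - K, 0):
  V(2,-2) = 0.000000; V(2,-1) = 0.000000; V(2,+0) = 0.000000; V(2,+1) = 0.320431; V(2,+2) = 0.882139
Backward induction: V(k, j) = exp(-r*dt) * [p_u * V(k+1, j+1) + p_m * V(k+1, j) + p_d * V(k+1, j-1)]
  V(1,-1) = exp(-r*dt) * [p_u*0.000000 + p_m*0.000000 + p_d*0.000000] = 0.000000
  V(1,+0) = exp(-r*dt) * [p_u*0.320431 + p_m*0.000000 + p_d*0.000000] = 0.045568
  V(1,+1) = exp(-r*dt) * [p_u*0.882139 + p_m*0.320431 + p_d*0.000000] = 0.338056
  V(0,+0) = exp(-r*dt) * [p_u*0.338056 + p_m*0.045568 + p_d*0.000000] = 0.078309

Answer: Price = V(0,0) = 0.0783


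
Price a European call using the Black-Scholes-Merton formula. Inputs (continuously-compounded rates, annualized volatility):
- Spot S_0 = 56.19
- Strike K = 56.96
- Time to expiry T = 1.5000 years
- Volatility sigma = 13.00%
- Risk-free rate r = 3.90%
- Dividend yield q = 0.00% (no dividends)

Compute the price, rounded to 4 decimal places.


d1 = (ln(S/K) + (r - q + 0.5*sigma^2) * T) / (sigma * sqrt(T)) = 0.36154807
d2 = d1 - sigma * sqrt(T) = 0.20233123
exp(-rT) = 0.94317824; exp(-qT) = 1.00000000
C = S_0 * exp(-qT) * N(d1) - K * exp(-rT) * N(d2)
N(d1) = 0.64115511; N(d2) = 0.58017111
C = 56.1900 * 1.00000000 * 0.64115511 - 56.9600 * 0.94317824 * 0.58017111 = 4.8577

Answer: Price = 4.8577


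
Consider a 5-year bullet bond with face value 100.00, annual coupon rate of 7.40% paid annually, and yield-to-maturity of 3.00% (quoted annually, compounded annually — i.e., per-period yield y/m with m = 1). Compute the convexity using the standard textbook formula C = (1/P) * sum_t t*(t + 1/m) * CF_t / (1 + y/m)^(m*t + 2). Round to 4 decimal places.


Coupon per period c = face * coupon_rate / m = 7.400000
Periods per year m = 1; per-period yield y/m = 0.030000
Number of cashflows N = 5
Cashflows (t years, CF_t, discount factor 1/(1+y/m)^(m*t), PV):
  t = 1.0000: CF_t = 7.400000, DF = 0.970874, PV = 7.184466
  t = 2.0000: CF_t = 7.400000, DF = 0.942596, PV = 6.975210
  t = 3.0000: CF_t = 7.400000, DF = 0.915142, PV = 6.772048
  t = 4.0000: CF_t = 7.400000, DF = 0.888487, PV = 6.574804
  t = 5.0000: CF_t = 107.400000, DF = 0.862609, PV = 92.644183
Price P = sum_t PV_t = 120.150712
Convexity numerator sum_t t*(t + 1/m) * CF_t / (1+y/m)^(m*t + 2):
  t = 1.0000: term = 13.544097
  t = 2.0000: term = 39.448825
  t = 3.0000: term = 76.599660
  t = 4.0000: term = 123.947670
  t = 5.0000: term = 2619.780850
Convexity = (1/P) * sum = 2873.321101 / 120.150712 = 23.914308

Answer: Convexity = 23.9143


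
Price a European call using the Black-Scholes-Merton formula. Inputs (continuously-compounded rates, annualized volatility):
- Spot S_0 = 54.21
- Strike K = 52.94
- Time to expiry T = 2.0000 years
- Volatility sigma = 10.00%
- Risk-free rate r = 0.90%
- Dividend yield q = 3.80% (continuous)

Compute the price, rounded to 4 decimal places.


Answer: Price = 2.0894

Derivation:
d1 = (ln(S/K) + (r - q + 0.5*sigma^2) * T) / (sigma * sqrt(T)) = -0.17178313
d2 = d1 - sigma * sqrt(T) = -0.31320449
exp(-rT) = 0.98216103; exp(-qT) = 0.92681621
C = S_0 * exp(-qT) * N(d1) - K * exp(-rT) * N(d2)
N(d1) = 0.43180401; N(d2) = 0.37706265
C = 54.2100 * 0.92681621 * 0.43180401 - 52.9400 * 0.98216103 * 0.37706265 = 2.0894


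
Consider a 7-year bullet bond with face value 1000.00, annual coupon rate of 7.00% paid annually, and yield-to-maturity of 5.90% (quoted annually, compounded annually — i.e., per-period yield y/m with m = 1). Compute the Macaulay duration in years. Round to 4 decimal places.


Answer: Macaulay duration = 5.8073 years

Derivation:
Coupon per period c = face * coupon_rate / m = 70.000000
Periods per year m = 1; per-period yield y/m = 0.059000
Number of cashflows N = 7
Cashflows (t years, CF_t, discount factor 1/(1+y/m)^(m*t), PV):
  t = 1.0000: CF_t = 70.000000, DF = 0.944287, PV = 66.100094
  t = 2.0000: CF_t = 70.000000, DF = 0.891678, PV = 62.417464
  t = 3.0000: CF_t = 70.000000, DF = 0.842000, PV = 58.940004
  t = 4.0000: CF_t = 70.000000, DF = 0.795090, PV = 55.656283
  t = 5.0000: CF_t = 70.000000, DF = 0.750793, PV = 52.555508
  t = 6.0000: CF_t = 70.000000, DF = 0.708964, PV = 49.627486
  t = 7.0000: CF_t = 1070.000000, DF = 0.669466, PV = 716.328214
Price P = sum_t PV_t = 1061.625054
Macaulay numerator sum_t t * PV_t:
  t * PV_t at t = 1.0000: 66.100094
  t * PV_t at t = 2.0000: 124.834928
  t * PV_t at t = 3.0000: 176.820011
  t * PV_t at t = 4.0000: 222.625132
  t * PV_t at t = 5.0000: 262.777541
  t * PV_t at t = 6.0000: 297.764919
  t * PV_t at t = 7.0000: 5014.297497
Macaulay duration D = (sum_t t * PV_t) / P = 6165.220123 / 1061.625054 = 5.807342


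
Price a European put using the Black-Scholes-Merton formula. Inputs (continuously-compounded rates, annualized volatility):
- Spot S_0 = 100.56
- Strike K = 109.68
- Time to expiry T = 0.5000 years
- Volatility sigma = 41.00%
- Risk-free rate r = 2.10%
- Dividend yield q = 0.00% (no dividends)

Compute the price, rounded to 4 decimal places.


d1 = (ln(S/K) + (r - q + 0.5*sigma^2) * T) / (sigma * sqrt(T)) = -0.11826782
d2 = d1 - sigma * sqrt(T) = -0.40818160
exp(-rT) = 0.98955493; exp(-qT) = 1.00000000
P = K * exp(-rT) * N(-d2) - S_0 * exp(-qT) * N(-d1)
N(-d1) = 0.54707227; N(-d2) = 0.65842982
P = 109.6800 * 0.98955493 * 0.65842982 - 100.5600 * 1.00000000 * 0.54707227 = 16.4487

Answer: Price = 16.4487


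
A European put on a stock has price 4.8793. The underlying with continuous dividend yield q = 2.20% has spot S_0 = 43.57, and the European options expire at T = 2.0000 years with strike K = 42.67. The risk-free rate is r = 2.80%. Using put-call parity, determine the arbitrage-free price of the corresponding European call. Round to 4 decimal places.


Put-call parity: C - P = S_0 * exp(-qT) - K * exp(-rT).
S_0 * exp(-qT) = 43.5700 * 0.95695396 = 41.69448393
K * exp(-rT) = 42.6700 * 0.94553914 = 40.34615493
C = P + S*exp(-qT) - K*exp(-rT)
C = 4.8793 + 41.69448393 - 40.34615493 = 6.2276

Answer: Call price = 6.2276


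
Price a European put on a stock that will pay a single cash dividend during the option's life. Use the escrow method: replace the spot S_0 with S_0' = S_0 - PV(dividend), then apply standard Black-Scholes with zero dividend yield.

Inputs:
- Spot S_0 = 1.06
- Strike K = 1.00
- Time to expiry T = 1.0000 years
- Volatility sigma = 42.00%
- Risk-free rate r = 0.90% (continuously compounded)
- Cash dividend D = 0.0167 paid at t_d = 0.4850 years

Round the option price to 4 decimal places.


Answer: Price = 0.1443

Derivation:
PV(D) = D * exp(-r * t_d) = 0.0167 * 0.99564451 = 0.01662726
S_0' = S_0 - PV(D) = 1.0600 - 0.01662726 = 1.04337274
d1 = (ln(S_0'/K) + (r + sigma^2/2)*T) / (sigma*sqrt(T)) = 0.33252020
d2 = d1 - sigma*sqrt(T) = -0.08747980
exp(-rT) = 0.99104038
N(-d1) = 0.36974825; N(-d2) = 0.53485493
P = K * exp(-rT) * N(-d2) - S_0' * N(-d1) = 1.0000 * 0.99104038 * 0.53485493 - 1.04337274 * 0.36974825 = 0.1443


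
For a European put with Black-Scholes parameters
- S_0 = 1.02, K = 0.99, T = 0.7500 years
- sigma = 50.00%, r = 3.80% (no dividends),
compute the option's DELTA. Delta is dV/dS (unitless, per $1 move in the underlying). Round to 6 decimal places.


d1 = 0.3512667469; d2 = -0.0817459550
phi(d1) = 0.3750737158; exp(-qT) = 1.0000000000; exp(-rT) = 0.9719022941
N(-d1) = 0.3626941198
Delta = -exp(-qT) * N(-d1) = -1.0000000000 * 0.3626941198 = -0.362694

Answer: Delta = -0.362694


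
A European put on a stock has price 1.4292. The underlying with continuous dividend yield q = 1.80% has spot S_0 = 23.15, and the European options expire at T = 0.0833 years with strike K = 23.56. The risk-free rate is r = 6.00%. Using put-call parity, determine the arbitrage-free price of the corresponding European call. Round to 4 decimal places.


Answer: Call price = 1.1020

Derivation:
Put-call parity: C - P = S_0 * exp(-qT) - K * exp(-rT).
S_0 * exp(-qT) = 23.1500 * 0.99850172 = 23.11531490
K * exp(-rT) = 23.5600 * 0.99501447 = 23.44254089
C = P + S*exp(-qT) - K*exp(-rT)
C = 1.4292 + 23.11531490 - 23.44254089 = 1.1020


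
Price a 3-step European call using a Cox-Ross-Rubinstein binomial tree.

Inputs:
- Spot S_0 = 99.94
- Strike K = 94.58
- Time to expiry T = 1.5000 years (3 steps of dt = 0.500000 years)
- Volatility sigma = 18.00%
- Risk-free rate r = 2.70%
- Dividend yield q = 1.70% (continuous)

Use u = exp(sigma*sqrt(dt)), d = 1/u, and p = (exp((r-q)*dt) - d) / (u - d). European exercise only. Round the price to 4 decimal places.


dt = T/N = 0.500000
u = exp(sigma*sqrt(dt)) = 1.135734; d = 1/u = 0.880488
p = (exp((r-q)*dt) - d) / (u - d) = 0.487861
Discount per step: exp(-r*dt) = 0.986591
Stock lattice S(k, i) with i counting down-moves:
  k=0: S(0,0) = 99.9400
  k=1: S(1,0) = 113.5053; S(1,1) = 87.9959
  k=2: S(2,0) = 128.9118; S(2,1) = 99.9400; S(2,2) = 77.4794
  k=3: S(3,0) = 146.4095; S(3,1) = 113.5053; S(3,2) = 87.9959; S(3,3) = 68.2196
Terminal payoffs V(N, i) = max(S_T - K, 0):
  V(3,0) = 51.829526; V(3,1) = 18.925265; V(3,2) = 0.000000; V(3,3) = 0.000000
Backward induction: V(k, i) = exp(-r*dt) * [p * V(k+1, i) + (1-p) * V(k+1, i+1)].
  V(2,0) = exp(-r*dt) * [p*51.829526 + (1-p)*18.925265] = 34.508943
  V(2,1) = exp(-r*dt) * [p*18.925265 + (1-p)*0.000000] = 9.109093
  V(2,2) = exp(-r*dt) * [p*0.000000 + (1-p)*0.000000] = 0.000000
  V(1,0) = exp(-r*dt) * [p*34.508943 + (1-p)*9.109093] = 21.212382
  V(1,1) = exp(-r*dt) * [p*9.109093 + (1-p)*0.000000] = 4.384381
  V(0,0) = exp(-r*dt) * [p*21.212382 + (1-p)*4.384381] = 12.425230

Answer: Price = V(0,0) = 12.4252


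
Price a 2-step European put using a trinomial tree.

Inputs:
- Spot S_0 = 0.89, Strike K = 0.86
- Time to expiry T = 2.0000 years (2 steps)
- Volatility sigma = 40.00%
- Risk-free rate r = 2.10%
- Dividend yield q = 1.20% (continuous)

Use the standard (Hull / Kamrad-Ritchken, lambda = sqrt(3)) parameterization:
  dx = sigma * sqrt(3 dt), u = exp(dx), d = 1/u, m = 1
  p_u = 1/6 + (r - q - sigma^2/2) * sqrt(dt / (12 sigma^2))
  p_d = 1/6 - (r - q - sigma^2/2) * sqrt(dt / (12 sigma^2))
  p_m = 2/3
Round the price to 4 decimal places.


dt = T/N = 1.000000; dx = sigma*sqrt(3*dt) = 0.692820
u = exp(dx) = 1.999346; d = 1/u = 0.500163
p_u = 0.115427, p_m = 0.666667, p_d = 0.217907
Discount per step: exp(-r*dt) = 0.979219
Stock lattice S(k, j) with j the centered position index:
  k=0: S(0,+0) = 0.8900
  k=1: S(1,-1) = 0.4451; S(1,+0) = 0.8900; S(1,+1) = 1.7794
  k=2: S(2,-2) = 0.2226; S(2,-1) = 0.4451; S(2,+0) = 0.8900; S(2,+1) = 1.7794; S(2,+2) = 3.5577
Terminal payoffs V(N, j) = max(K - S_T, 0):
  V(2,-2) = 0.637355; V(2,-1) = 0.414855; V(2,+0) = 0.000000; V(2,+1) = 0.000000; V(2,+2) = 0.000000
Backward induction: V(k, j) = exp(-r*dt) * [p_u * V(k+1, j+1) + p_m * V(k+1, j) + p_d * V(k+1, j-1)]
  V(1,-1) = exp(-r*dt) * [p_u*0.000000 + p_m*0.414855 + p_d*0.637355] = 0.406820
  V(1,+0) = exp(-r*dt) * [p_u*0.000000 + p_m*0.000000 + p_d*0.414855] = 0.088521
  V(1,+1) = exp(-r*dt) * [p_u*0.000000 + p_m*0.000000 + p_d*0.000000] = 0.000000
  V(0,+0) = exp(-r*dt) * [p_u*0.000000 + p_m*0.088521 + p_d*0.406820] = 0.144594

Answer: Price = V(0,0) = 0.1446


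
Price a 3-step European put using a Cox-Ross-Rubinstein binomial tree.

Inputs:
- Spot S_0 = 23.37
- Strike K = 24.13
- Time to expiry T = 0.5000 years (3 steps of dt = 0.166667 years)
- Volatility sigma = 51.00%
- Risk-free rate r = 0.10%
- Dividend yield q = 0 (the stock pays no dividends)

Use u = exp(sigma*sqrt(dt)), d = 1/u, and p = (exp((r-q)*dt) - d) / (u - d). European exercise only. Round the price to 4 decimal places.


dt = T/N = 0.166667
u = exp(sigma*sqrt(dt)) = 1.231468; d = 1/u = 0.812039
p = (exp((r-q)*dt) - d) / (u - d) = 0.448533
Discount per step: exp(-r*dt) = 0.999833
Stock lattice S(k, i) with i counting down-moves:
  k=0: S(0,0) = 23.3700
  k=1: S(1,0) = 28.7794; S(1,1) = 18.9774
  k=2: S(2,0) = 35.4409; S(2,1) = 23.3700; S(2,2) = 15.4104
  k=3: S(3,0) = 43.6443; S(3,1) = 28.7794; S(3,2) = 18.9774; S(3,3) = 12.5138
Terminal payoffs V(N, i) = max(K - S_T, 0):
  V(3,0) = 0.000000; V(3,1) = 0.000000; V(3,2) = 5.152643; V(3,3) = 11.616185
Backward induction: V(k, i) = exp(-r*dt) * [p * V(k+1, i) + (1-p) * V(k+1, i+1)].
  V(2,0) = exp(-r*dt) * [p*0.000000 + (1-p)*0.000000] = 0.000000
  V(2,1) = exp(-r*dt) * [p*0.000000 + (1-p)*5.152643] = 2.841039
  V(2,2) = exp(-r*dt) * [p*5.152643 + (1-p)*11.616185] = 8.715620
  V(1,0) = exp(-r*dt) * [p*0.000000 + (1-p)*2.841039] = 1.566478
  V(1,1) = exp(-r*dt) * [p*2.841039 + (1-p)*8.715620] = 6.079664
  V(0,0) = exp(-r*dt) * [p*1.566478 + (1-p)*6.079664] = 4.054676

Answer: Price = V(0,0) = 4.0547


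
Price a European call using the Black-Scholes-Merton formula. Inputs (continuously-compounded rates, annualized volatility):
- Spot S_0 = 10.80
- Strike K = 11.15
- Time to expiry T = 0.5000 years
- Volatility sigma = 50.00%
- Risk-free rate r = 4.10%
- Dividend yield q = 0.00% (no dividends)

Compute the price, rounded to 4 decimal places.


Answer: Price = 1.4630

Derivation:
d1 = (ln(S/K) + (r - q + 0.5*sigma^2) * T) / (sigma * sqrt(T)) = 0.14455140
d2 = d1 - sigma * sqrt(T) = -0.20900199
exp(-rT) = 0.97970870; exp(-qT) = 1.00000000
C = S_0 * exp(-qT) * N(d1) - K * exp(-rT) * N(d2)
N(d1) = 0.55746746; N(d2) = 0.41722334
C = 10.8000 * 1.00000000 * 0.55746746 - 11.1500 * 0.97970870 * 0.41722334 = 1.4630


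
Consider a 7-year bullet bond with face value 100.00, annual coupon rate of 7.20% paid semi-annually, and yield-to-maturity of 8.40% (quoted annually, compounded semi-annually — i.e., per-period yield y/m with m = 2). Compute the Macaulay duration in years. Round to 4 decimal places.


Coupon per period c = face * coupon_rate / m = 3.600000
Periods per year m = 2; per-period yield y/m = 0.042000
Number of cashflows N = 14
Cashflows (t years, CF_t, discount factor 1/(1+y/m)^(m*t), PV):
  t = 0.5000: CF_t = 3.600000, DF = 0.959693, PV = 3.454894
  t = 1.0000: CF_t = 3.600000, DF = 0.921010, PV = 3.315638
  t = 1.5000: CF_t = 3.600000, DF = 0.883887, PV = 3.181994
  t = 2.0000: CF_t = 3.600000, DF = 0.848260, PV = 3.053737
  t = 2.5000: CF_t = 3.600000, DF = 0.814069, PV = 2.930650
  t = 3.0000: CF_t = 3.600000, DF = 0.781257, PV = 2.812524
  t = 3.5000: CF_t = 3.600000, DF = 0.749766, PV = 2.699159
  t = 4.0000: CF_t = 3.600000, DF = 0.719545, PV = 2.590364
  t = 4.5000: CF_t = 3.600000, DF = 0.690543, PV = 2.485954
  t = 5.0000: CF_t = 3.600000, DF = 0.662709, PV = 2.385752
  t = 5.5000: CF_t = 3.600000, DF = 0.635997, PV = 2.289589
  t = 6.0000: CF_t = 3.600000, DF = 0.610362, PV = 2.197303
  t = 6.5000: CF_t = 3.600000, DF = 0.585760, PV = 2.108736
  t = 7.0000: CF_t = 103.600000, DF = 0.562150, PV = 58.238702
Price P = sum_t PV_t = 93.744995
Macaulay numerator sum_t t * PV_t:
  t * PV_t at t = 0.5000: 1.727447
  t * PV_t at t = 1.0000: 3.315638
  t * PV_t at t = 1.5000: 4.772991
  t * PV_t at t = 2.0000: 6.107474
  t * PV_t at t = 2.5000: 7.326624
  t * PV_t at t = 3.0000: 8.437571
  t * PV_t at t = 3.5000: 9.447056
  t * PV_t at t = 4.0000: 10.361455
  t * PV_t at t = 4.5000: 11.186792
  t * PV_t at t = 5.0000: 11.928760
  t * PV_t at t = 5.5000: 12.592741
  t * PV_t at t = 6.0000: 13.183816
  t * PV_t at t = 6.5000: 13.706782
  t * PV_t at t = 7.0000: 407.670917
Macaulay duration D = (sum_t t * PV_t) / P = 521.766064 / 93.744995 = 5.565802

Answer: Macaulay duration = 5.5658 years


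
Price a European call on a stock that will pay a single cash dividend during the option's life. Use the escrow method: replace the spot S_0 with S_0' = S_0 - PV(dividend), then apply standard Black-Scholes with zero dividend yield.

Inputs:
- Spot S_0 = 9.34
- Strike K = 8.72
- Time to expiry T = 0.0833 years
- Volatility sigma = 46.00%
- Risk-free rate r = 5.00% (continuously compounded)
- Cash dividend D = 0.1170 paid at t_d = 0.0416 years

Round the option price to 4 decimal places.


PV(D) = D * exp(-r * t_d) = 0.1170 * 0.99792216 = 0.11675689
S_0' = S_0 - PV(D) = 9.3400 - 0.11675689 = 9.22324311
d1 = (ln(S_0'/K) + (r + sigma^2/2)*T) / (sigma*sqrt(T)) = 0.52036414
d2 = d1 - sigma*sqrt(T) = 0.38760014
exp(-rT) = 0.99584366
N(d1) = 0.69859510; N(d2) = 0.65084402
C = S_0' * N(d1) - K * exp(-rT) * N(d2) = 9.22324311 * 0.69859510 - 8.7200 * 0.99584366 * 0.65084402 = 0.7915

Answer: Price = 0.7915


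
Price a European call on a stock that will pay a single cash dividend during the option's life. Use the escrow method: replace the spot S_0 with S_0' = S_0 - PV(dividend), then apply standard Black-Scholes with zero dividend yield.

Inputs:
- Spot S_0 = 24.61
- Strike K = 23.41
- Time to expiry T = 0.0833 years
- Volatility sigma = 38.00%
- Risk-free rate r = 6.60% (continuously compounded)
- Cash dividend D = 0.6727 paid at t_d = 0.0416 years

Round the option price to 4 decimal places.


Answer: Price = 1.3944

Derivation:
PV(D) = D * exp(-r * t_d) = 0.6727 * 0.99725817 = 0.67085557
S_0' = S_0 - PV(D) = 24.6100 - 0.67085557 = 23.93914443
d1 = (ln(S_0'/K) + (r + sigma^2/2)*T) / (sigma*sqrt(T)) = 0.30876554
d2 = d1 - sigma*sqrt(T) = 0.19909093
exp(-rT) = 0.99451729
N(d1) = 0.62125006; N(d2) = 0.57890419
C = S_0' * N(d1) - K * exp(-rT) * N(d2) = 23.93914443 * 0.62125006 - 23.4100 * 0.99451729 * 0.57890419 = 1.3944


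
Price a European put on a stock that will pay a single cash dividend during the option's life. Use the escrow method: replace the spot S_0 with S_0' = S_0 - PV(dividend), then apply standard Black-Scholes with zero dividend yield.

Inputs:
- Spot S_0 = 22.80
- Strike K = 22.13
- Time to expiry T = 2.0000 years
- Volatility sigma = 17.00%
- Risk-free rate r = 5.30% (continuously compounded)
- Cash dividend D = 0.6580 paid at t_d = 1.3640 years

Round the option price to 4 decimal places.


Answer: Price = 1.0728

Derivation:
PV(D) = D * exp(-r * t_d) = 0.6580 * 0.93025922 = 0.61211057
S_0' = S_0 - PV(D) = 22.8000 - 0.61211057 = 22.18788943
d1 = (ln(S_0'/K) + (r + sigma^2/2)*T) / (sigma*sqrt(T)) = 0.57197645
d2 = d1 - sigma*sqrt(T) = 0.33156014
exp(-rT) = 0.89942465
N(-d1) = 0.28366896; N(-d2) = 0.37011071
P = K * exp(-rT) * N(-d2) - S_0' * N(-d1) = 22.1300 * 0.89942465 * 0.37011071 - 22.18788943 * 0.28366896 = 1.0728


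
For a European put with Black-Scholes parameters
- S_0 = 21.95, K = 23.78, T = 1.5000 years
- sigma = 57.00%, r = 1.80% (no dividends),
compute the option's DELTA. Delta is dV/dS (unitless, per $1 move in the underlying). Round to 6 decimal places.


Answer: Delta = -0.392419

Derivation:
d1 = 0.2730210553; d2 = -0.4250835214
phi(d1) = 0.3843472718; exp(-qT) = 1.0000000000; exp(-rT) = 0.9733612415
N(-d1) = 0.3924185152
Delta = -exp(-qT) * N(-d1) = -1.0000000000 * 0.3924185152 = -0.392419


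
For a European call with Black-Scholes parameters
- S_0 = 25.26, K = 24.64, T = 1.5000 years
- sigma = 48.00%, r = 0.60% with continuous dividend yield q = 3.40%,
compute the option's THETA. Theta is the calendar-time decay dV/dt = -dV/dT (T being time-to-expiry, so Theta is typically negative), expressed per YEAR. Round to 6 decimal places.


Answer: Theta = -1.373331

Derivation:
d1 = 0.2647676908; d2 = -0.3231098475
phi(d1) = 0.3852011944; exp(-qT) = 0.9502786705; exp(-rT) = 0.9910403788
Theta = -S*exp(-qT)*phi(d1)*sigma/(2*sqrt(T)) - r*K*exp(-rT)*N(d2) + q*S*exp(-qT)*N(d1)
N(d1) = 0.6044057860; N(d2) = 0.3733060263; sqrt(T) = 1.2247448714
Term 1 = -25.2600 * 0.9502786705 * 0.3852011944 * 0.4800 / (2 * 1.2247448714) = -1.8119139343
Term 2 = -0.0060 * 24.6400 * 0.9910403788 * 0.3733060263 = -0.0546950854
Term 3 = 0.0340 * 25.2600 * 0.9502786705 * 0.6044057860 = 0.4932781265
Theta = -1.8119139343 + (-0.0546950854) + (0.4932781265) = -1.373331


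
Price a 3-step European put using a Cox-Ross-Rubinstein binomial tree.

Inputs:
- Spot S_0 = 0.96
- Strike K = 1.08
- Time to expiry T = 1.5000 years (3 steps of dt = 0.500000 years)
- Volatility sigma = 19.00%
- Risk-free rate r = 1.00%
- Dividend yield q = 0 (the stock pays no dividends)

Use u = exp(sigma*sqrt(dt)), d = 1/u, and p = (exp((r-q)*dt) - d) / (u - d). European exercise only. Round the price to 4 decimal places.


dt = T/N = 0.500000
u = exp(sigma*sqrt(dt)) = 1.143793; d = 1/u = 0.874284
p = (exp((r-q)*dt) - d) / (u - d) = 0.485062
Discount per step: exp(-r*dt) = 0.995012
Stock lattice S(k, i) with i counting down-moves:
  k=0: S(0,0) = 0.9600
  k=1: S(1,0) = 1.0980; S(1,1) = 0.8393
  k=2: S(2,0) = 1.2559; S(2,1) = 0.9600; S(2,2) = 0.7338
  k=3: S(3,0) = 1.4365; S(3,1) = 1.0980; S(3,2) = 0.8393; S(3,3) = 0.6415
Terminal payoffs V(N, i) = max(K - S_T, 0):
  V(3,0) = 0.000000; V(3,1) = 0.000000; V(3,2) = 0.240688; V(3,3) = 0.438453
Backward induction: V(k, i) = exp(-r*dt) * [p * V(k+1, i) + (1-p) * V(k+1, i+1)].
  V(2,0) = exp(-r*dt) * [p*0.000000 + (1-p)*0.000000] = 0.000000
  V(2,1) = exp(-r*dt) * [p*0.000000 + (1-p)*0.240688] = 0.123321
  V(2,2) = exp(-r*dt) * [p*0.240688 + (1-p)*0.438453] = 0.340816
  V(1,0) = exp(-r*dt) * [p*0.000000 + (1-p)*0.123321] = 0.063186
  V(1,1) = exp(-r*dt) * [p*0.123321 + (1-p)*0.340816] = 0.234144
  V(0,0) = exp(-r*dt) * [p*0.063186 + (1-p)*0.234144] = 0.150465

Answer: Price = V(0,0) = 0.1505


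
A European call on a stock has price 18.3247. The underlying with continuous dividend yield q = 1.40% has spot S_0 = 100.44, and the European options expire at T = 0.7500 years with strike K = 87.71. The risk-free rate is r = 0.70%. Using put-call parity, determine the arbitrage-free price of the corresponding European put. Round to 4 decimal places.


Put-call parity: C - P = S_0 * exp(-qT) - K * exp(-rT).
S_0 * exp(-qT) = 100.4400 * 0.98955493 = 99.39089743
K * exp(-rT) = 87.7100 * 0.99476376 = 87.25072914
P = C - S*exp(-qT) + K*exp(-rT)
P = 18.3247 - 99.39089743 + 87.25072914 = 6.1845

Answer: Put price = 6.1845


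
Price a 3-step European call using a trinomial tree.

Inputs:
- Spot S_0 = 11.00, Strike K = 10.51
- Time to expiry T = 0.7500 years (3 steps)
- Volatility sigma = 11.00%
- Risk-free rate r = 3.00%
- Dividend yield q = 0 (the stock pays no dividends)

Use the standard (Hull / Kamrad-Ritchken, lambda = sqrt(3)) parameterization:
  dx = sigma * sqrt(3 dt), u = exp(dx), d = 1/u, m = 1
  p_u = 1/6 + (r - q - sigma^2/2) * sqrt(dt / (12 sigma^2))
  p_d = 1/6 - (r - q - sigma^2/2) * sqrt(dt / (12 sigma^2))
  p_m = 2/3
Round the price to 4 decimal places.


dt = T/N = 0.250000; dx = sigma*sqrt(3*dt) = 0.095263
u = exp(dx) = 1.099948; d = 1/u = 0.909134
p_u = 0.198093, p_m = 0.666667, p_d = 0.135240
Discount per step: exp(-r*dt) = 0.992528
Stock lattice S(k, j) with j the centered position index:
  k=0: S(0,+0) = 11.0000
  k=1: S(1,-1) = 10.0005; S(1,+0) = 11.0000; S(1,+1) = 12.0994
  k=2: S(2,-2) = 9.0918; S(2,-1) = 10.0005; S(2,+0) = 11.0000; S(2,+1) = 12.0994; S(2,+2) = 13.3087
  k=3: S(3,-3) = 8.2656; S(3,-2) = 9.0918; S(3,-1) = 10.0005; S(3,+0) = 11.0000; S(3,+1) = 12.0994; S(3,+2) = 13.3087; S(3,+3) = 14.6389
Terminal payoffs V(N, j) = max(S_T - K, 0):
  V(3,-3) = 0.000000; V(3,-2) = 0.000000; V(3,-1) = 0.000000; V(3,+0) = 0.490000; V(3,+1) = 1.589427; V(3,+2) = 2.798739; V(3,+3) = 4.128919
Backward induction: V(k, j) = exp(-r*dt) * [p_u * V(k+1, j+1) + p_m * V(k+1, j) + p_d * V(k+1, j-1)]
  V(2,-2) = exp(-r*dt) * [p_u*0.000000 + p_m*0.000000 + p_d*0.000000] = 0.000000
  V(2,-1) = exp(-r*dt) * [p_u*0.490000 + p_m*0.000000 + p_d*0.000000] = 0.096340
  V(2,+0) = exp(-r*dt) * [p_u*1.589427 + p_m*0.490000 + p_d*0.000000] = 0.636727
  V(2,+1) = exp(-r*dt) * [p_u*2.798739 + p_m*1.589427 + p_d*0.490000] = 1.667741
  V(2,+2) = exp(-r*dt) * [p_u*4.128919 + p_m*2.798739 + p_d*1.589427] = 2.877031
  V(1,-1) = exp(-r*dt) * [p_u*0.636727 + p_m*0.096340 + p_d*0.000000] = 0.188936
  V(1,+0) = exp(-r*dt) * [p_u*1.667741 + p_m*0.636727 + p_d*0.096340] = 0.762144
  V(1,+1) = exp(-r*dt) * [p_u*2.877031 + p_m*1.667741 + p_d*0.636727] = 1.754649
  V(0,+0) = exp(-r*dt) * [p_u*1.754649 + p_m*0.762144 + p_d*0.188936] = 0.874647

Answer: Price = V(0,0) = 0.8746
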